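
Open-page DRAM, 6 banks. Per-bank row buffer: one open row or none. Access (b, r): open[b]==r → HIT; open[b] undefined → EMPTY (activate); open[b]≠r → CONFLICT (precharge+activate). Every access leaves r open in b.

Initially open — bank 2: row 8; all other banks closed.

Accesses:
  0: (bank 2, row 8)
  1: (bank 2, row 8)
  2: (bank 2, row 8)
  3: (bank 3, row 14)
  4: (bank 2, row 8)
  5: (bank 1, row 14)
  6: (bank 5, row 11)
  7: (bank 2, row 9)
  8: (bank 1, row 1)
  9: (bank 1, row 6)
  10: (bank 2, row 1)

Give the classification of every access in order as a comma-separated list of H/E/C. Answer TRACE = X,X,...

TRACE = H,H,H,E,H,E,E,C,C,C,C

0: bank 2 row 8 — prev 8 → HIT
1: bank 2 row 8 — prev 8 → HIT
2: bank 2 row 8 — prev 8 → HIT
3: bank 3 row 14 — prev None → EMPTY
4: bank 2 row 8 — prev 8 → HIT
5: bank 1 row 14 — prev None → EMPTY
6: bank 5 row 11 — prev None → EMPTY
7: bank 2 row 9 — prev 8 → CONFLICT
8: bank 1 row 1 — prev 14 → CONFLICT
9: bank 1 row 6 — prev 1 → CONFLICT
10: bank 2 row 1 — prev 9 → CONFLICT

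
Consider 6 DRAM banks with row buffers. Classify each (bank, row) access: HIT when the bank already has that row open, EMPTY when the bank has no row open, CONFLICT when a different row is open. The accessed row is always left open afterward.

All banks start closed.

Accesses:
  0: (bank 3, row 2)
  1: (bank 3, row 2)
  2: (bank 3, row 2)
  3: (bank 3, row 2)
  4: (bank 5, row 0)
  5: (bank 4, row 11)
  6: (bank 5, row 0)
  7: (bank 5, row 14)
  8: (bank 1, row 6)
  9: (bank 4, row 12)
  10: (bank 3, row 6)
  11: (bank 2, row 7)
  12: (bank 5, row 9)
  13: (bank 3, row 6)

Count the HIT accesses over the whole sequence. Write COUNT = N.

COUNT = 5

  [0] b3 r2: no row ⇒ E
  [1] b3 r2: had r2 ⇒ H
  [2] b3 r2: had r2 ⇒ H
  [3] b3 r2: had r2 ⇒ H
  [4] b5 r0: no row ⇒ E
  [5] b4 r11: no row ⇒ E
  [6] b5 r0: had r0 ⇒ H
  [7] b5 r14: had r0 ⇒ C
  [8] b1 r6: no row ⇒ E
  [9] b4 r12: had r11 ⇒ C
  [10] b3 r6: had r2 ⇒ C
  [11] b2 r7: no row ⇒ E
  [12] b5 r9: had r14 ⇒ C
  [13] b3 r6: had r6 ⇒ H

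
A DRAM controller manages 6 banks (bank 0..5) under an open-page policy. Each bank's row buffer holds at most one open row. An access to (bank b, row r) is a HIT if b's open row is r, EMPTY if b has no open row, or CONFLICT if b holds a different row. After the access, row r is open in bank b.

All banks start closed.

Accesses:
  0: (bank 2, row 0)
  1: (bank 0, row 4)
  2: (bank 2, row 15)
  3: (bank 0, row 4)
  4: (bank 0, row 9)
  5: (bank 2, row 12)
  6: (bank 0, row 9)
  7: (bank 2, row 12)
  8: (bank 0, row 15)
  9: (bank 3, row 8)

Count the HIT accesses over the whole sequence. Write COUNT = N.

0: bank 2 row 0 — prev None → EMPTY
1: bank 0 row 4 — prev None → EMPTY
2: bank 2 row 15 — prev 0 → CONFLICT
3: bank 0 row 4 — prev 4 → HIT
4: bank 0 row 9 — prev 4 → CONFLICT
5: bank 2 row 12 — prev 15 → CONFLICT
6: bank 0 row 9 — prev 9 → HIT
7: bank 2 row 12 — prev 12 → HIT
8: bank 0 row 15 — prev 9 → CONFLICT
9: bank 3 row 8 — prev None → EMPTY

COUNT = 3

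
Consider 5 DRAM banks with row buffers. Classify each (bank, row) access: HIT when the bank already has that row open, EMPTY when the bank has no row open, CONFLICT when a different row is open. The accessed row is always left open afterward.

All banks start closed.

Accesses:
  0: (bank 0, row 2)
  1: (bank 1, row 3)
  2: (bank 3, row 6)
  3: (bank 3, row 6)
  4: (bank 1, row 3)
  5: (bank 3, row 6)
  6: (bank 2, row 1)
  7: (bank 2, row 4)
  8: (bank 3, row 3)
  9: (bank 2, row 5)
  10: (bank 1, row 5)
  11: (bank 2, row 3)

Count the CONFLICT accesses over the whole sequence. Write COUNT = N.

COUNT = 5

#0 (0,2) E
#1 (1,3) E
#2 (3,6) E
#3 (3,6) H  (was 6)
#4 (1,3) H  (was 3)
#5 (3,6) H  (was 6)
#6 (2,1) E
#7 (2,4) C  (was 1)
#8 (3,3) C  (was 6)
#9 (2,5) C  (was 4)
#10 (1,5) C  (was 3)
#11 (2,3) C  (was 5)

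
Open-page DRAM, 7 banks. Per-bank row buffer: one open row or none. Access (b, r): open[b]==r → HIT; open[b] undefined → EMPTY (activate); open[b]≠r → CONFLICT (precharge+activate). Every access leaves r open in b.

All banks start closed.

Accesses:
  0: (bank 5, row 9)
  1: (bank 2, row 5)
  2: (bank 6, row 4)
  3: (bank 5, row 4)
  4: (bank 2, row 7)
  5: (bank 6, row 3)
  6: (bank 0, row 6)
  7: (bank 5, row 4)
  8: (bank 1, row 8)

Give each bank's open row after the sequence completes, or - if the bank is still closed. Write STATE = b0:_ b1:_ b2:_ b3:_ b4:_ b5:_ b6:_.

step 0: bank5 None->9 [EMPTY]
step 1: bank2 None->5 [EMPTY]
step 2: bank6 None->4 [EMPTY]
step 3: bank5 9->4 [CONFLICT]
step 4: bank2 5->7 [CONFLICT]
step 5: bank6 4->3 [CONFLICT]
step 6: bank0 None->6 [EMPTY]
step 7: bank5 4->4 [HIT]
step 8: bank1 None->8 [EMPTY]

STATE = b0:6 b1:8 b2:7 b3:- b4:- b5:4 b6:3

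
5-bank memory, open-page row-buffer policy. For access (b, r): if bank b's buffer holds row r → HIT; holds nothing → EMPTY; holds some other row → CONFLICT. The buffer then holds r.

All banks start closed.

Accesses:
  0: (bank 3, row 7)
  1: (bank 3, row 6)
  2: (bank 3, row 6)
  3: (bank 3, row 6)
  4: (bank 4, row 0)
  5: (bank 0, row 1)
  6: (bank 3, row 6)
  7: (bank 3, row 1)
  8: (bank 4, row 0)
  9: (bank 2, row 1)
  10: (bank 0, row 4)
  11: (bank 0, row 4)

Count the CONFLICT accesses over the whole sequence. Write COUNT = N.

COUNT = 3

#0 (3,7) E
#1 (3,6) C  (was 7)
#2 (3,6) H  (was 6)
#3 (3,6) H  (was 6)
#4 (4,0) E
#5 (0,1) E
#6 (3,6) H  (was 6)
#7 (3,1) C  (was 6)
#8 (4,0) H  (was 0)
#9 (2,1) E
#10 (0,4) C  (was 1)
#11 (0,4) H  (was 4)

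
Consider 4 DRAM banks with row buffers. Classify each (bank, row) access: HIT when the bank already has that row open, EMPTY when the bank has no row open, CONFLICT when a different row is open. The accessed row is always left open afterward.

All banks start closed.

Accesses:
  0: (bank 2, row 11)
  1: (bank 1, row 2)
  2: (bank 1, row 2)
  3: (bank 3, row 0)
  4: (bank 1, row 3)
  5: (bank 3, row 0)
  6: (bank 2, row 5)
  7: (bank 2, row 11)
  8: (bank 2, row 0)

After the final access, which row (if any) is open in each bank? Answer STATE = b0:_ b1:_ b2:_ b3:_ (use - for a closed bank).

  [0] b2 r11: no row ⇒ E
  [1] b1 r2: no row ⇒ E
  [2] b1 r2: had r2 ⇒ H
  [3] b3 r0: no row ⇒ E
  [4] b1 r3: had r2 ⇒ C
  [5] b3 r0: had r0 ⇒ H
  [6] b2 r5: had r11 ⇒ C
  [7] b2 r11: had r5 ⇒ C
  [8] b2 r0: had r11 ⇒ C

STATE = b0:- b1:3 b2:0 b3:0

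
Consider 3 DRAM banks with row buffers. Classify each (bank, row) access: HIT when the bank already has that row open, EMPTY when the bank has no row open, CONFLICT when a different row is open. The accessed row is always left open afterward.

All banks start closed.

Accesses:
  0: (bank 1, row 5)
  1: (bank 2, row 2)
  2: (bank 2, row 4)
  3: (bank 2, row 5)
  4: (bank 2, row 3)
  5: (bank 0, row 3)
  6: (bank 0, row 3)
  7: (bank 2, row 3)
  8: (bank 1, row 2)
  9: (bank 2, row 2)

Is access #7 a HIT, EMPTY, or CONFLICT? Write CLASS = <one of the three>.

CLASS = HIT

0: bank 1 row 5 — prev None → EMPTY
1: bank 2 row 2 — prev None → EMPTY
2: bank 2 row 4 — prev 2 → CONFLICT
3: bank 2 row 5 — prev 4 → CONFLICT
4: bank 2 row 3 — prev 5 → CONFLICT
5: bank 0 row 3 — prev None → EMPTY
6: bank 0 row 3 — prev 3 → HIT
7: bank 2 row 3 — prev 3 → HIT
8: bank 1 row 2 — prev 5 → CONFLICT
9: bank 2 row 2 — prev 3 → CONFLICT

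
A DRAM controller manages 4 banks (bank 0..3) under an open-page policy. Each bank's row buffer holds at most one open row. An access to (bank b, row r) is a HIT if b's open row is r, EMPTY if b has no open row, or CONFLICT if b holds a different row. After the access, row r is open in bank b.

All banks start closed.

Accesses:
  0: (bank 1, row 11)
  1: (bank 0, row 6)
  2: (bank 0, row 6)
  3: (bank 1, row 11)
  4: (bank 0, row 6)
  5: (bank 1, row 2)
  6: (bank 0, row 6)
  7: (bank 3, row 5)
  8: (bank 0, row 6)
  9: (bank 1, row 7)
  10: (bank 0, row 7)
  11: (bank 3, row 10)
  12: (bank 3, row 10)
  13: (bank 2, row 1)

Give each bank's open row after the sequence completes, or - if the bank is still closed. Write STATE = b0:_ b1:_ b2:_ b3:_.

STATE = b0:7 b1:7 b2:1 b3:10

#0 (1,11) E
#1 (0,6) E
#2 (0,6) H  (was 6)
#3 (1,11) H  (was 11)
#4 (0,6) H  (was 6)
#5 (1,2) C  (was 11)
#6 (0,6) H  (was 6)
#7 (3,5) E
#8 (0,6) H  (was 6)
#9 (1,7) C  (was 2)
#10 (0,7) C  (was 6)
#11 (3,10) C  (was 5)
#12 (3,10) H  (was 10)
#13 (2,1) E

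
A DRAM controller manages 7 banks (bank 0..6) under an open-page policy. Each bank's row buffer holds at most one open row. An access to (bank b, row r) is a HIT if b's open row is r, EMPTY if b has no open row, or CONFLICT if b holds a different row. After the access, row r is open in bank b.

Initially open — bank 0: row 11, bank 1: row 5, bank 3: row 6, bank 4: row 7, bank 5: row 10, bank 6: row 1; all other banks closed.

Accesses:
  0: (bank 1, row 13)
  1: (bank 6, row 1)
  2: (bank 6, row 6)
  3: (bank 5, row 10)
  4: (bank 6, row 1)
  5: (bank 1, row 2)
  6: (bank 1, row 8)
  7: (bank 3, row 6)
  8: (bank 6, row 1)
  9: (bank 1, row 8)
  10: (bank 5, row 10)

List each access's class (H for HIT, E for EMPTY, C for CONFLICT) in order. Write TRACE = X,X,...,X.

0: bank 1 row 13 — prev 5 → CONFLICT
1: bank 6 row 1 — prev 1 → HIT
2: bank 6 row 6 — prev 1 → CONFLICT
3: bank 5 row 10 — prev 10 → HIT
4: bank 6 row 1 — prev 6 → CONFLICT
5: bank 1 row 2 — prev 13 → CONFLICT
6: bank 1 row 8 — prev 2 → CONFLICT
7: bank 3 row 6 — prev 6 → HIT
8: bank 6 row 1 — prev 1 → HIT
9: bank 1 row 8 — prev 8 → HIT
10: bank 5 row 10 — prev 10 → HIT

TRACE = C,H,C,H,C,C,C,H,H,H,H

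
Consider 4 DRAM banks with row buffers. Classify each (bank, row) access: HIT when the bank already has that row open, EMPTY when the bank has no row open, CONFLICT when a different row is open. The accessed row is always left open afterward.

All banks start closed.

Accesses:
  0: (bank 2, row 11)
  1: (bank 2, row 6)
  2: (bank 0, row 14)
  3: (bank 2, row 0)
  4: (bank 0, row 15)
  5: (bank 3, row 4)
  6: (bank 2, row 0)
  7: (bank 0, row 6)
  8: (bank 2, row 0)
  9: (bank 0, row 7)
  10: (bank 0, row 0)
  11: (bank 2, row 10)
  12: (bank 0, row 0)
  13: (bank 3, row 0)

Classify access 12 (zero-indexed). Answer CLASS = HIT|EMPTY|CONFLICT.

#0 (2,11) E
#1 (2,6) C  (was 11)
#2 (0,14) E
#3 (2,0) C  (was 6)
#4 (0,15) C  (was 14)
#5 (3,4) E
#6 (2,0) H  (was 0)
#7 (0,6) C  (was 15)
#8 (2,0) H  (was 0)
#9 (0,7) C  (was 6)
#10 (0,0) C  (was 7)
#11 (2,10) C  (was 0)
#12 (0,0) H  (was 0)
#13 (3,0) C  (was 4)

CLASS = HIT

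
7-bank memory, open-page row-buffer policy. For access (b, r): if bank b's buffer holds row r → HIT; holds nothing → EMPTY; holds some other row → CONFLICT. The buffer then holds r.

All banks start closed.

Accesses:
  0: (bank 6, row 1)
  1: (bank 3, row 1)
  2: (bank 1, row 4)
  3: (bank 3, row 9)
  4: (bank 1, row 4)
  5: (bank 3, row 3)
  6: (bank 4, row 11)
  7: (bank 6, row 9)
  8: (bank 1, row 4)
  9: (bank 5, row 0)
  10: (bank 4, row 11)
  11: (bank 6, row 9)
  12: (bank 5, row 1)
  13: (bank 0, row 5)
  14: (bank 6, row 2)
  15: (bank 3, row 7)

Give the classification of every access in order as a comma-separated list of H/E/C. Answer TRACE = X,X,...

  [0] b6 r1: no row ⇒ E
  [1] b3 r1: no row ⇒ E
  [2] b1 r4: no row ⇒ E
  [3] b3 r9: had r1 ⇒ C
  [4] b1 r4: had r4 ⇒ H
  [5] b3 r3: had r9 ⇒ C
  [6] b4 r11: no row ⇒ E
  [7] b6 r9: had r1 ⇒ C
  [8] b1 r4: had r4 ⇒ H
  [9] b5 r0: no row ⇒ E
  [10] b4 r11: had r11 ⇒ H
  [11] b6 r9: had r9 ⇒ H
  [12] b5 r1: had r0 ⇒ C
  [13] b0 r5: no row ⇒ E
  [14] b6 r2: had r9 ⇒ C
  [15] b3 r7: had r3 ⇒ C

TRACE = E,E,E,C,H,C,E,C,H,E,H,H,C,E,C,C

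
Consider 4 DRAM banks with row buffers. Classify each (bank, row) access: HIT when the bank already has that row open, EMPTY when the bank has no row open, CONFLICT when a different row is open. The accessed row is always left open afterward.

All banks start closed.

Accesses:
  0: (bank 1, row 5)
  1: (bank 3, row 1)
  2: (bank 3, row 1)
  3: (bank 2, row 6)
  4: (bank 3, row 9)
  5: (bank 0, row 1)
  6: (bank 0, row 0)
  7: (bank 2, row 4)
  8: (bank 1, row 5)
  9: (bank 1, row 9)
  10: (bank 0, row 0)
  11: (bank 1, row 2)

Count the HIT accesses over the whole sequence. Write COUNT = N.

step 0: bank1 None->5 [EMPTY]
step 1: bank3 None->1 [EMPTY]
step 2: bank3 1->1 [HIT]
step 3: bank2 None->6 [EMPTY]
step 4: bank3 1->9 [CONFLICT]
step 5: bank0 None->1 [EMPTY]
step 6: bank0 1->0 [CONFLICT]
step 7: bank2 6->4 [CONFLICT]
step 8: bank1 5->5 [HIT]
step 9: bank1 5->9 [CONFLICT]
step 10: bank0 0->0 [HIT]
step 11: bank1 9->2 [CONFLICT]

COUNT = 3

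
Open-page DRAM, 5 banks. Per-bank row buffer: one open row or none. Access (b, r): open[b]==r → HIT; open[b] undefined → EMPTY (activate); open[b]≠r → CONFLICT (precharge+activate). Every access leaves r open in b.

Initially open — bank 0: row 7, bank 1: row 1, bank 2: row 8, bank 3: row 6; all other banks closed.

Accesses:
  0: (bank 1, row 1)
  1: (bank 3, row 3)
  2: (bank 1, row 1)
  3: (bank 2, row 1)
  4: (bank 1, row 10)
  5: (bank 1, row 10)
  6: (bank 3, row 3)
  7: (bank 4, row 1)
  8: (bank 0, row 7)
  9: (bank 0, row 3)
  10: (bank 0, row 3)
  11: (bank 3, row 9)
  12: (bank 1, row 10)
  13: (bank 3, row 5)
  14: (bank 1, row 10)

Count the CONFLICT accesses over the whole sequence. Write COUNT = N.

COUNT = 6

  [0] b1 r1: had r1 ⇒ H
  [1] b3 r3: had r6 ⇒ C
  [2] b1 r1: had r1 ⇒ H
  [3] b2 r1: had r8 ⇒ C
  [4] b1 r10: had r1 ⇒ C
  [5] b1 r10: had r10 ⇒ H
  [6] b3 r3: had r3 ⇒ H
  [7] b4 r1: no row ⇒ E
  [8] b0 r7: had r7 ⇒ H
  [9] b0 r3: had r7 ⇒ C
  [10] b0 r3: had r3 ⇒ H
  [11] b3 r9: had r3 ⇒ C
  [12] b1 r10: had r10 ⇒ H
  [13] b3 r5: had r9 ⇒ C
  [14] b1 r10: had r10 ⇒ H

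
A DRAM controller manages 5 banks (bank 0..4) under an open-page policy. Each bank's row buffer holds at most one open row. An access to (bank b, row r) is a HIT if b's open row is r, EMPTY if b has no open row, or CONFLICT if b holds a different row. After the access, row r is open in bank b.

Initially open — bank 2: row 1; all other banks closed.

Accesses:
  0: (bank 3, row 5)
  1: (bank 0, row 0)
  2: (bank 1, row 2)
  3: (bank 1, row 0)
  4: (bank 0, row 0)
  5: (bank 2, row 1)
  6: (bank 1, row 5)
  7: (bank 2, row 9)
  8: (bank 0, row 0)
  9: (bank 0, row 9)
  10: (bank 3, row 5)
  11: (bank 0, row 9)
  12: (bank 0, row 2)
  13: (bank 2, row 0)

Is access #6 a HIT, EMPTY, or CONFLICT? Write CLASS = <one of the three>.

  [0] b3 r5: no row ⇒ E
  [1] b0 r0: no row ⇒ E
  [2] b1 r2: no row ⇒ E
  [3] b1 r0: had r2 ⇒ C
  [4] b0 r0: had r0 ⇒ H
  [5] b2 r1: had r1 ⇒ H
  [6] b1 r5: had r0 ⇒ C
  [7] b2 r9: had r1 ⇒ C
  [8] b0 r0: had r0 ⇒ H
  [9] b0 r9: had r0 ⇒ C
  [10] b3 r5: had r5 ⇒ H
  [11] b0 r9: had r9 ⇒ H
  [12] b0 r2: had r9 ⇒ C
  [13] b2 r0: had r9 ⇒ C

CLASS = CONFLICT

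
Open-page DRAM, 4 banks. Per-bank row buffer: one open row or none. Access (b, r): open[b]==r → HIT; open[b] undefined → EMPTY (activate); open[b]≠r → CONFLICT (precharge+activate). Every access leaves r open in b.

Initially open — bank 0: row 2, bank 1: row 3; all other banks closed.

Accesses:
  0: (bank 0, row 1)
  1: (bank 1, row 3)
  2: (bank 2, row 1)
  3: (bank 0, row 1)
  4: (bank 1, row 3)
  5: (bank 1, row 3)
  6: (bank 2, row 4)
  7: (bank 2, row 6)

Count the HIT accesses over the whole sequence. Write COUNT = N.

step 0: bank0 2->1 [CONFLICT]
step 1: bank1 3->3 [HIT]
step 2: bank2 None->1 [EMPTY]
step 3: bank0 1->1 [HIT]
step 4: bank1 3->3 [HIT]
step 5: bank1 3->3 [HIT]
step 6: bank2 1->4 [CONFLICT]
step 7: bank2 4->6 [CONFLICT]

COUNT = 4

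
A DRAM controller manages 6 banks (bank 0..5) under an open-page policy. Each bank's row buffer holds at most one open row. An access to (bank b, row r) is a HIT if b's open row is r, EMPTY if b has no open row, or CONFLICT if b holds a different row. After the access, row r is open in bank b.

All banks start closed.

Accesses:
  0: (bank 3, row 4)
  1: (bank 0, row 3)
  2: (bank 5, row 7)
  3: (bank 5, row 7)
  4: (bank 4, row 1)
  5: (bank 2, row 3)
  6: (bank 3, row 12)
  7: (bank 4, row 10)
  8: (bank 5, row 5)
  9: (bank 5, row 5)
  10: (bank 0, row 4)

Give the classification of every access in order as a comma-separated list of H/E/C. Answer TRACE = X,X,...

TRACE = E,E,E,H,E,E,C,C,C,H,C

0: bank 3 row 4 — prev None → EMPTY
1: bank 0 row 3 — prev None → EMPTY
2: bank 5 row 7 — prev None → EMPTY
3: bank 5 row 7 — prev 7 → HIT
4: bank 4 row 1 — prev None → EMPTY
5: bank 2 row 3 — prev None → EMPTY
6: bank 3 row 12 — prev 4 → CONFLICT
7: bank 4 row 10 — prev 1 → CONFLICT
8: bank 5 row 5 — prev 7 → CONFLICT
9: bank 5 row 5 — prev 5 → HIT
10: bank 0 row 4 — prev 3 → CONFLICT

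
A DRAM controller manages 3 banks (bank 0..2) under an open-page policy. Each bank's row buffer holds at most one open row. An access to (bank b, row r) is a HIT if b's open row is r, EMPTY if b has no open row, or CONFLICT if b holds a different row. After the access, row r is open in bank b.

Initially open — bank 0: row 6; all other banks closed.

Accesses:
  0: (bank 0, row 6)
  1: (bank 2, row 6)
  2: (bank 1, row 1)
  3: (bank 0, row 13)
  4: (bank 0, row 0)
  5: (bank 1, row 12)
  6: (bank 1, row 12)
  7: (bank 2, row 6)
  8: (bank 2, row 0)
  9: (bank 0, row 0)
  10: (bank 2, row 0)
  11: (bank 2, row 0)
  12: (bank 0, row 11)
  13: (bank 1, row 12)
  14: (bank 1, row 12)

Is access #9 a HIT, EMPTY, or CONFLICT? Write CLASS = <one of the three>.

CLASS = HIT

#0 (0,6) H  (was 6)
#1 (2,6) E
#2 (1,1) E
#3 (0,13) C  (was 6)
#4 (0,0) C  (was 13)
#5 (1,12) C  (was 1)
#6 (1,12) H  (was 12)
#7 (2,6) H  (was 6)
#8 (2,0) C  (was 6)
#9 (0,0) H  (was 0)
#10 (2,0) H  (was 0)
#11 (2,0) H  (was 0)
#12 (0,11) C  (was 0)
#13 (1,12) H  (was 12)
#14 (1,12) H  (was 12)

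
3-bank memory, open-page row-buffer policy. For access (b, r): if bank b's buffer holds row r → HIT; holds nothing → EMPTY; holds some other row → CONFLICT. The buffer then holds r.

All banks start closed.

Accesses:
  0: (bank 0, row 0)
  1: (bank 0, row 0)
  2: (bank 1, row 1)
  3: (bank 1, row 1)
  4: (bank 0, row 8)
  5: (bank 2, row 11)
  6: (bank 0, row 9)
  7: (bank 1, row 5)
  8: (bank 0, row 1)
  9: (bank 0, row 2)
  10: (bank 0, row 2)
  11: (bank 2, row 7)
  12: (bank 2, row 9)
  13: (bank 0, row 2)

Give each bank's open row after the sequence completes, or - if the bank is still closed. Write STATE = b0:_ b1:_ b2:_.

STATE = b0:2 b1:5 b2:9

  [0] b0 r0: no row ⇒ E
  [1] b0 r0: had r0 ⇒ H
  [2] b1 r1: no row ⇒ E
  [3] b1 r1: had r1 ⇒ H
  [4] b0 r8: had r0 ⇒ C
  [5] b2 r11: no row ⇒ E
  [6] b0 r9: had r8 ⇒ C
  [7] b1 r5: had r1 ⇒ C
  [8] b0 r1: had r9 ⇒ C
  [9] b0 r2: had r1 ⇒ C
  [10] b0 r2: had r2 ⇒ H
  [11] b2 r7: had r11 ⇒ C
  [12] b2 r9: had r7 ⇒ C
  [13] b0 r2: had r2 ⇒ H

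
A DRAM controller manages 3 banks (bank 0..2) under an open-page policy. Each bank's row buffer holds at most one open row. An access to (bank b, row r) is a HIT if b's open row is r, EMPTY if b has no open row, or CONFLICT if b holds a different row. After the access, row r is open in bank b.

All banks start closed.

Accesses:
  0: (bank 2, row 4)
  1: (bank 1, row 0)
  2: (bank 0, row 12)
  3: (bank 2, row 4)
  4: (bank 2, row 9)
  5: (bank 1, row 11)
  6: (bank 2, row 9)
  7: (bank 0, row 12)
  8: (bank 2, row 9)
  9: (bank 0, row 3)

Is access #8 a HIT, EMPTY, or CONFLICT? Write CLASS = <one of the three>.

CLASS = HIT

  [0] b2 r4: no row ⇒ E
  [1] b1 r0: no row ⇒ E
  [2] b0 r12: no row ⇒ E
  [3] b2 r4: had r4 ⇒ H
  [4] b2 r9: had r4 ⇒ C
  [5] b1 r11: had r0 ⇒ C
  [6] b2 r9: had r9 ⇒ H
  [7] b0 r12: had r12 ⇒ H
  [8] b2 r9: had r9 ⇒ H
  [9] b0 r3: had r12 ⇒ C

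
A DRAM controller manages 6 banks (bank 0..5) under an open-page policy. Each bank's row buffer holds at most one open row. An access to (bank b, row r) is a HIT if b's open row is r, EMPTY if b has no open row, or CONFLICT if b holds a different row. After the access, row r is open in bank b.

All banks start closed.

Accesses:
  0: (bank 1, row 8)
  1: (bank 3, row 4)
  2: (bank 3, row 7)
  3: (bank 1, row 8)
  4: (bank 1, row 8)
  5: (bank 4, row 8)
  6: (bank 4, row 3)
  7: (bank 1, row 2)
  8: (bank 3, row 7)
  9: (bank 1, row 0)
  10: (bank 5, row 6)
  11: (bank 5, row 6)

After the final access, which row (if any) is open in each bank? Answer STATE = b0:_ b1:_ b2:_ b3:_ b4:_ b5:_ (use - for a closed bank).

  [0] b1 r8: no row ⇒ E
  [1] b3 r4: no row ⇒ E
  [2] b3 r7: had r4 ⇒ C
  [3] b1 r8: had r8 ⇒ H
  [4] b1 r8: had r8 ⇒ H
  [5] b4 r8: no row ⇒ E
  [6] b4 r3: had r8 ⇒ C
  [7] b1 r2: had r8 ⇒ C
  [8] b3 r7: had r7 ⇒ H
  [9] b1 r0: had r2 ⇒ C
  [10] b5 r6: no row ⇒ E
  [11] b5 r6: had r6 ⇒ H

STATE = b0:- b1:0 b2:- b3:7 b4:3 b5:6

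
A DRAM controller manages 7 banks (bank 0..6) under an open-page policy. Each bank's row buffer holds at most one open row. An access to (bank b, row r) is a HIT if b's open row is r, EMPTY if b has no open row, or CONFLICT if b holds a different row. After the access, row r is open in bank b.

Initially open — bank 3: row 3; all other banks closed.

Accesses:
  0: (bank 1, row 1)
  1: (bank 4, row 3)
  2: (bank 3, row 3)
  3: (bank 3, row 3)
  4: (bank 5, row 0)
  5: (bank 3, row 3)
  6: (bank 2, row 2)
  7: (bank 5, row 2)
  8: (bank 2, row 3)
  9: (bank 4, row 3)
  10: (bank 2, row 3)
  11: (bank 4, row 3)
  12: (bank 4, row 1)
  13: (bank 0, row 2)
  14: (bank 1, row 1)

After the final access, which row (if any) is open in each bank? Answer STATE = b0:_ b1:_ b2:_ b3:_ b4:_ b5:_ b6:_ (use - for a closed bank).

  [0] b1 r1: no row ⇒ E
  [1] b4 r3: no row ⇒ E
  [2] b3 r3: had r3 ⇒ H
  [3] b3 r3: had r3 ⇒ H
  [4] b5 r0: no row ⇒ E
  [5] b3 r3: had r3 ⇒ H
  [6] b2 r2: no row ⇒ E
  [7] b5 r2: had r0 ⇒ C
  [8] b2 r3: had r2 ⇒ C
  [9] b4 r3: had r3 ⇒ H
  [10] b2 r3: had r3 ⇒ H
  [11] b4 r3: had r3 ⇒ H
  [12] b4 r1: had r3 ⇒ C
  [13] b0 r2: no row ⇒ E
  [14] b1 r1: had r1 ⇒ H

STATE = b0:2 b1:1 b2:3 b3:3 b4:1 b5:2 b6:-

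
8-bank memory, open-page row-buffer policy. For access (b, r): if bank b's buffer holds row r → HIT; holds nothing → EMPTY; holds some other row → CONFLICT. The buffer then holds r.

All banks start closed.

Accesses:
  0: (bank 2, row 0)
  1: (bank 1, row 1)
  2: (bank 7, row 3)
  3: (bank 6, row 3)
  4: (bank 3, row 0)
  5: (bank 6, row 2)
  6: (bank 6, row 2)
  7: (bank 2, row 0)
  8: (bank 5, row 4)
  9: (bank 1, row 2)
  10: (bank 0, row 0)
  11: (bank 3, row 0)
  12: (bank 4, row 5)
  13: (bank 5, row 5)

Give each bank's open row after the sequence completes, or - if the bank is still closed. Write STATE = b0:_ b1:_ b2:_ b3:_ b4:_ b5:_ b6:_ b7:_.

0: bank 2 row 0 — prev None → EMPTY
1: bank 1 row 1 — prev None → EMPTY
2: bank 7 row 3 — prev None → EMPTY
3: bank 6 row 3 — prev None → EMPTY
4: bank 3 row 0 — prev None → EMPTY
5: bank 6 row 2 — prev 3 → CONFLICT
6: bank 6 row 2 — prev 2 → HIT
7: bank 2 row 0 — prev 0 → HIT
8: bank 5 row 4 — prev None → EMPTY
9: bank 1 row 2 — prev 1 → CONFLICT
10: bank 0 row 0 — prev None → EMPTY
11: bank 3 row 0 — prev 0 → HIT
12: bank 4 row 5 — prev None → EMPTY
13: bank 5 row 5 — prev 4 → CONFLICT

STATE = b0:0 b1:2 b2:0 b3:0 b4:5 b5:5 b6:2 b7:3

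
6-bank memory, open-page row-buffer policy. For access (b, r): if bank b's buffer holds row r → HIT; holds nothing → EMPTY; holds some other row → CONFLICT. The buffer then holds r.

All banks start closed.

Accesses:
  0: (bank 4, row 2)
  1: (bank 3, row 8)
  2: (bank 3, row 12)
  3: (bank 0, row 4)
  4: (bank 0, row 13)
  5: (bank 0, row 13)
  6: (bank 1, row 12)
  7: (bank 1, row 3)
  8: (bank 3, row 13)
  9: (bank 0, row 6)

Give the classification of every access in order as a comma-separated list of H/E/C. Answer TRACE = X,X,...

step 0: bank4 None->2 [EMPTY]
step 1: bank3 None->8 [EMPTY]
step 2: bank3 8->12 [CONFLICT]
step 3: bank0 None->4 [EMPTY]
step 4: bank0 4->13 [CONFLICT]
step 5: bank0 13->13 [HIT]
step 6: bank1 None->12 [EMPTY]
step 7: bank1 12->3 [CONFLICT]
step 8: bank3 12->13 [CONFLICT]
step 9: bank0 13->6 [CONFLICT]

TRACE = E,E,C,E,C,H,E,C,C,C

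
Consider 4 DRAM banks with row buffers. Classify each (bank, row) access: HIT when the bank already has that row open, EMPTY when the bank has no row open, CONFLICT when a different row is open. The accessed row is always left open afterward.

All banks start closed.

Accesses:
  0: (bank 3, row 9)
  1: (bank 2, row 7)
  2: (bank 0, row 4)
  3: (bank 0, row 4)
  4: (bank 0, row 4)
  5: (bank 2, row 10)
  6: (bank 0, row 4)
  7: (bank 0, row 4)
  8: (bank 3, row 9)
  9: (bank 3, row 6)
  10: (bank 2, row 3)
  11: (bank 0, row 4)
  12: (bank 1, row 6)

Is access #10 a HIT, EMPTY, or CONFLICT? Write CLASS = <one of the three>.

step 0: bank3 None->9 [EMPTY]
step 1: bank2 None->7 [EMPTY]
step 2: bank0 None->4 [EMPTY]
step 3: bank0 4->4 [HIT]
step 4: bank0 4->4 [HIT]
step 5: bank2 7->10 [CONFLICT]
step 6: bank0 4->4 [HIT]
step 7: bank0 4->4 [HIT]
step 8: bank3 9->9 [HIT]
step 9: bank3 9->6 [CONFLICT]
step 10: bank2 10->3 [CONFLICT]
step 11: bank0 4->4 [HIT]
step 12: bank1 None->6 [EMPTY]

CLASS = CONFLICT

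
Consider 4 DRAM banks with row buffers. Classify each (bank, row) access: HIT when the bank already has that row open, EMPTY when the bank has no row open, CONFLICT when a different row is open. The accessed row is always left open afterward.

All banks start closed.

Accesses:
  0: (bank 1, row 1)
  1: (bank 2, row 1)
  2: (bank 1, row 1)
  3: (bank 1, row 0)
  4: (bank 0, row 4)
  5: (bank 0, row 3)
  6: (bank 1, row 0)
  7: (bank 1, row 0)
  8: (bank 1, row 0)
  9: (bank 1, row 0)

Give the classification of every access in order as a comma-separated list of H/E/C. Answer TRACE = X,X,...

  [0] b1 r1: no row ⇒ E
  [1] b2 r1: no row ⇒ E
  [2] b1 r1: had r1 ⇒ H
  [3] b1 r0: had r1 ⇒ C
  [4] b0 r4: no row ⇒ E
  [5] b0 r3: had r4 ⇒ C
  [6] b1 r0: had r0 ⇒ H
  [7] b1 r0: had r0 ⇒ H
  [8] b1 r0: had r0 ⇒ H
  [9] b1 r0: had r0 ⇒ H

TRACE = E,E,H,C,E,C,H,H,H,H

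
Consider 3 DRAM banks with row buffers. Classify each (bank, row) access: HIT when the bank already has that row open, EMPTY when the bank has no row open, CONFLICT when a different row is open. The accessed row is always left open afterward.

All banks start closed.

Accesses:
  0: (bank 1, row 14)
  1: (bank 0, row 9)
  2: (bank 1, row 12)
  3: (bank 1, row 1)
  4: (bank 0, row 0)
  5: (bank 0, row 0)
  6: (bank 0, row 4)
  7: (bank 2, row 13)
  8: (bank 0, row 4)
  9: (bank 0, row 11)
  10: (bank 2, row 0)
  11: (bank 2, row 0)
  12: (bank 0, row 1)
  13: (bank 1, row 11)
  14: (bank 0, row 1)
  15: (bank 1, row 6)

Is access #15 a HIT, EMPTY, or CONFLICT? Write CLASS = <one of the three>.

CLASS = CONFLICT

0: bank 1 row 14 — prev None → EMPTY
1: bank 0 row 9 — prev None → EMPTY
2: bank 1 row 12 — prev 14 → CONFLICT
3: bank 1 row 1 — prev 12 → CONFLICT
4: bank 0 row 0 — prev 9 → CONFLICT
5: bank 0 row 0 — prev 0 → HIT
6: bank 0 row 4 — prev 0 → CONFLICT
7: bank 2 row 13 — prev None → EMPTY
8: bank 0 row 4 — prev 4 → HIT
9: bank 0 row 11 — prev 4 → CONFLICT
10: bank 2 row 0 — prev 13 → CONFLICT
11: bank 2 row 0 — prev 0 → HIT
12: bank 0 row 1 — prev 11 → CONFLICT
13: bank 1 row 11 — prev 1 → CONFLICT
14: bank 0 row 1 — prev 1 → HIT
15: bank 1 row 6 — prev 11 → CONFLICT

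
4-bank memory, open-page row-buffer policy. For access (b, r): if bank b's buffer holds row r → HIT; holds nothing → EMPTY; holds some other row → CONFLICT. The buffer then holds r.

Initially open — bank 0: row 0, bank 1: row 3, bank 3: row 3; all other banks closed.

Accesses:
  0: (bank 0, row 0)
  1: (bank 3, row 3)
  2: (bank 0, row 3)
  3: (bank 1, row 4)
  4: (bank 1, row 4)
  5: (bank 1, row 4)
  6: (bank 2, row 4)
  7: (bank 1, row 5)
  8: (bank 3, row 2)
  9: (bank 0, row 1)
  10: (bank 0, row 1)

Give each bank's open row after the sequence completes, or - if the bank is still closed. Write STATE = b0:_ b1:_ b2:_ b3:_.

STATE = b0:1 b1:5 b2:4 b3:2

0: bank 0 row 0 — prev 0 → HIT
1: bank 3 row 3 — prev 3 → HIT
2: bank 0 row 3 — prev 0 → CONFLICT
3: bank 1 row 4 — prev 3 → CONFLICT
4: bank 1 row 4 — prev 4 → HIT
5: bank 1 row 4 — prev 4 → HIT
6: bank 2 row 4 — prev None → EMPTY
7: bank 1 row 5 — prev 4 → CONFLICT
8: bank 3 row 2 — prev 3 → CONFLICT
9: bank 0 row 1 — prev 3 → CONFLICT
10: bank 0 row 1 — prev 1 → HIT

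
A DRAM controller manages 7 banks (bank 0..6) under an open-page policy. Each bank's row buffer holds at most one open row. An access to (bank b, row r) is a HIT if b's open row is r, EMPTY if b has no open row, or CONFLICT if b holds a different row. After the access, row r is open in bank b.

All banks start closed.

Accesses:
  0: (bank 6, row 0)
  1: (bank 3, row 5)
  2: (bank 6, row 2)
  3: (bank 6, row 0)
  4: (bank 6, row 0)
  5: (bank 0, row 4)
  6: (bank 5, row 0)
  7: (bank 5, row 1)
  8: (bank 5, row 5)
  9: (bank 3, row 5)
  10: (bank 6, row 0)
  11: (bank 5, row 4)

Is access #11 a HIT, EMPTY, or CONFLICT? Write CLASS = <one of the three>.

#0 (6,0) E
#1 (3,5) E
#2 (6,2) C  (was 0)
#3 (6,0) C  (was 2)
#4 (6,0) H  (was 0)
#5 (0,4) E
#6 (5,0) E
#7 (5,1) C  (was 0)
#8 (5,5) C  (was 1)
#9 (3,5) H  (was 5)
#10 (6,0) H  (was 0)
#11 (5,4) C  (was 5)

CLASS = CONFLICT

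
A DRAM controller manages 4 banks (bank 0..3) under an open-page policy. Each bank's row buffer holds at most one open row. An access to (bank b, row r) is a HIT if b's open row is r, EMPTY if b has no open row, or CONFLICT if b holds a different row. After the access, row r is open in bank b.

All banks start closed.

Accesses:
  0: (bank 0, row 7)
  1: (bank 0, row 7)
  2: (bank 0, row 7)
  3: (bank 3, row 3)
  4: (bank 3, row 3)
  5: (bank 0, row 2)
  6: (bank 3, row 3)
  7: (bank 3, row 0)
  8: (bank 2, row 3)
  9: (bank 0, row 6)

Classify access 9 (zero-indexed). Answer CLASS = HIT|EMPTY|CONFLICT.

CLASS = CONFLICT

step 0: bank0 None->7 [EMPTY]
step 1: bank0 7->7 [HIT]
step 2: bank0 7->7 [HIT]
step 3: bank3 None->3 [EMPTY]
step 4: bank3 3->3 [HIT]
step 5: bank0 7->2 [CONFLICT]
step 6: bank3 3->3 [HIT]
step 7: bank3 3->0 [CONFLICT]
step 8: bank2 None->3 [EMPTY]
step 9: bank0 2->6 [CONFLICT]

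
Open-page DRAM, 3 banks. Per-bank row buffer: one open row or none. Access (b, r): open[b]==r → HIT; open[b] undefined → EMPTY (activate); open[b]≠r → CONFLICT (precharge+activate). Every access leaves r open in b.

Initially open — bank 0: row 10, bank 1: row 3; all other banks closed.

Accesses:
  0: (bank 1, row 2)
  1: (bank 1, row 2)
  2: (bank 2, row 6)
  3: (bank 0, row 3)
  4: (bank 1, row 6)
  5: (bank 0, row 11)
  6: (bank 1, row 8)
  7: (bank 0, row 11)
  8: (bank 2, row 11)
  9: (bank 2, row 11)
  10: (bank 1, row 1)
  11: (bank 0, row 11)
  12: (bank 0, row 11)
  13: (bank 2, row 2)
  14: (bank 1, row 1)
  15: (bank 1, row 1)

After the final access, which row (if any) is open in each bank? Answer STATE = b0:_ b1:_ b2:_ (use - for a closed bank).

STATE = b0:11 b1:1 b2:2

step 0: bank1 3->2 [CONFLICT]
step 1: bank1 2->2 [HIT]
step 2: bank2 None->6 [EMPTY]
step 3: bank0 10->3 [CONFLICT]
step 4: bank1 2->6 [CONFLICT]
step 5: bank0 3->11 [CONFLICT]
step 6: bank1 6->8 [CONFLICT]
step 7: bank0 11->11 [HIT]
step 8: bank2 6->11 [CONFLICT]
step 9: bank2 11->11 [HIT]
step 10: bank1 8->1 [CONFLICT]
step 11: bank0 11->11 [HIT]
step 12: bank0 11->11 [HIT]
step 13: bank2 11->2 [CONFLICT]
step 14: bank1 1->1 [HIT]
step 15: bank1 1->1 [HIT]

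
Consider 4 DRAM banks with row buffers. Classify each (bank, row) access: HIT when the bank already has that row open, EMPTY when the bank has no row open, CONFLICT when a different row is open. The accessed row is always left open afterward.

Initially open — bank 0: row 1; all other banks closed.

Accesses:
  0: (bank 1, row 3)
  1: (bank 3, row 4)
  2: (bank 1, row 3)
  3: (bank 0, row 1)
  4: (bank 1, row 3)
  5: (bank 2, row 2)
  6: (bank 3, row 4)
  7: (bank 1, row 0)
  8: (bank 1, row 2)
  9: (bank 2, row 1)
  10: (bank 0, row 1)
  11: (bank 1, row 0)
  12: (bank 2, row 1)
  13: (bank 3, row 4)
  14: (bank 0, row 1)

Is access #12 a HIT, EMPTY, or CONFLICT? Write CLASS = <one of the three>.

CLASS = HIT

0: bank 1 row 3 — prev None → EMPTY
1: bank 3 row 4 — prev None → EMPTY
2: bank 1 row 3 — prev 3 → HIT
3: bank 0 row 1 — prev 1 → HIT
4: bank 1 row 3 — prev 3 → HIT
5: bank 2 row 2 — prev None → EMPTY
6: bank 3 row 4 — prev 4 → HIT
7: bank 1 row 0 — prev 3 → CONFLICT
8: bank 1 row 2 — prev 0 → CONFLICT
9: bank 2 row 1 — prev 2 → CONFLICT
10: bank 0 row 1 — prev 1 → HIT
11: bank 1 row 0 — prev 2 → CONFLICT
12: bank 2 row 1 — prev 1 → HIT
13: bank 3 row 4 — prev 4 → HIT
14: bank 0 row 1 — prev 1 → HIT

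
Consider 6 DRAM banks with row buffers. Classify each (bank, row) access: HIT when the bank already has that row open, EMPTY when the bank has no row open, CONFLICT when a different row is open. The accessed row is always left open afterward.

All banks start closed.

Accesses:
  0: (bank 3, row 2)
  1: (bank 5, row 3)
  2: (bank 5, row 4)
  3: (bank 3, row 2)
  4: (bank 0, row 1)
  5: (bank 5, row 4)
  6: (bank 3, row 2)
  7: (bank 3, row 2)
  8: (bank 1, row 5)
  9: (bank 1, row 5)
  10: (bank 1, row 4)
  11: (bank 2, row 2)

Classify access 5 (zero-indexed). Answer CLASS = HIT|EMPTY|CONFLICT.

CLASS = HIT

0: bank 3 row 2 — prev None → EMPTY
1: bank 5 row 3 — prev None → EMPTY
2: bank 5 row 4 — prev 3 → CONFLICT
3: bank 3 row 2 — prev 2 → HIT
4: bank 0 row 1 — prev None → EMPTY
5: bank 5 row 4 — prev 4 → HIT
6: bank 3 row 2 — prev 2 → HIT
7: bank 3 row 2 — prev 2 → HIT
8: bank 1 row 5 — prev None → EMPTY
9: bank 1 row 5 — prev 5 → HIT
10: bank 1 row 4 — prev 5 → CONFLICT
11: bank 2 row 2 — prev None → EMPTY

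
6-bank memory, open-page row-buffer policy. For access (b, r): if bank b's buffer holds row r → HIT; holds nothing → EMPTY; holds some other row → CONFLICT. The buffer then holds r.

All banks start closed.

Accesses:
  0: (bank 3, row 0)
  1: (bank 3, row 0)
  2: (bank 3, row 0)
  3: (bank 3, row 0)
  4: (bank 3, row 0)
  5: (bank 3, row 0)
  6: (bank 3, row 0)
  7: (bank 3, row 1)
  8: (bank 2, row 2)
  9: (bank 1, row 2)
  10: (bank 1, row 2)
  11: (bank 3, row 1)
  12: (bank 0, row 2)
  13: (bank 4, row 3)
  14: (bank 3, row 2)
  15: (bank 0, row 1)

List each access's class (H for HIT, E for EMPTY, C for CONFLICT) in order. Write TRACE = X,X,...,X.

0: bank 3 row 0 — prev None → EMPTY
1: bank 3 row 0 — prev 0 → HIT
2: bank 3 row 0 — prev 0 → HIT
3: bank 3 row 0 — prev 0 → HIT
4: bank 3 row 0 — prev 0 → HIT
5: bank 3 row 0 — prev 0 → HIT
6: bank 3 row 0 — prev 0 → HIT
7: bank 3 row 1 — prev 0 → CONFLICT
8: bank 2 row 2 — prev None → EMPTY
9: bank 1 row 2 — prev None → EMPTY
10: bank 1 row 2 — prev 2 → HIT
11: bank 3 row 1 — prev 1 → HIT
12: bank 0 row 2 — prev None → EMPTY
13: bank 4 row 3 — prev None → EMPTY
14: bank 3 row 2 — prev 1 → CONFLICT
15: bank 0 row 1 — prev 2 → CONFLICT

TRACE = E,H,H,H,H,H,H,C,E,E,H,H,E,E,C,C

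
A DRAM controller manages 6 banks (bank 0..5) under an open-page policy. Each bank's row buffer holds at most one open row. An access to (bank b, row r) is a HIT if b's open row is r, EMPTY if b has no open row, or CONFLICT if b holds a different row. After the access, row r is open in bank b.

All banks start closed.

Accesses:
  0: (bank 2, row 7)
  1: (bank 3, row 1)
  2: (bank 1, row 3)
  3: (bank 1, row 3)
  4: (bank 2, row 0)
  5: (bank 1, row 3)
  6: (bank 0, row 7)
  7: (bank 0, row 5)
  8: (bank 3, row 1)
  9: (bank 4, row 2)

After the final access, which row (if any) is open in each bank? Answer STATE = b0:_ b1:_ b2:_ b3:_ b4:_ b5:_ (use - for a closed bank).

#0 (2,7) E
#1 (3,1) E
#2 (1,3) E
#3 (1,3) H  (was 3)
#4 (2,0) C  (was 7)
#5 (1,3) H  (was 3)
#6 (0,7) E
#7 (0,5) C  (was 7)
#8 (3,1) H  (was 1)
#9 (4,2) E

STATE = b0:5 b1:3 b2:0 b3:1 b4:2 b5:-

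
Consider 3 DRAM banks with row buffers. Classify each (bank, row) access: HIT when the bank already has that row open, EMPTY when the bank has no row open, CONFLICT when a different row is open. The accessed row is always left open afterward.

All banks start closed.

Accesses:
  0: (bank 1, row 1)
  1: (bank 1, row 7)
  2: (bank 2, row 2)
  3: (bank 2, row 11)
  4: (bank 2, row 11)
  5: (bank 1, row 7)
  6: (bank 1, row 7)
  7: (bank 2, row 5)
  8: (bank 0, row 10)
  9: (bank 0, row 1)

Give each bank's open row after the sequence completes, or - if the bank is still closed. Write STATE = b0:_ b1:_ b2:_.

  [0] b1 r1: no row ⇒ E
  [1] b1 r7: had r1 ⇒ C
  [2] b2 r2: no row ⇒ E
  [3] b2 r11: had r2 ⇒ C
  [4] b2 r11: had r11 ⇒ H
  [5] b1 r7: had r7 ⇒ H
  [6] b1 r7: had r7 ⇒ H
  [7] b2 r5: had r11 ⇒ C
  [8] b0 r10: no row ⇒ E
  [9] b0 r1: had r10 ⇒ C

STATE = b0:1 b1:7 b2:5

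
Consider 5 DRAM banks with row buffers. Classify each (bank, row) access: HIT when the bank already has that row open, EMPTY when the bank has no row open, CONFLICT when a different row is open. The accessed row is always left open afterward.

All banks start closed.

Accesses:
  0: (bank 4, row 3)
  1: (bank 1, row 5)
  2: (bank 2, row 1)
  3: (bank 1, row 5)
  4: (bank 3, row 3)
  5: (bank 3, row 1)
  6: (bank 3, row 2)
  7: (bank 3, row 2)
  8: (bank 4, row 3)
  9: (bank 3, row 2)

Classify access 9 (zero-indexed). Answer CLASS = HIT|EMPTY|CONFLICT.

CLASS = HIT

0: bank 4 row 3 — prev None → EMPTY
1: bank 1 row 5 — prev None → EMPTY
2: bank 2 row 1 — prev None → EMPTY
3: bank 1 row 5 — prev 5 → HIT
4: bank 3 row 3 — prev None → EMPTY
5: bank 3 row 1 — prev 3 → CONFLICT
6: bank 3 row 2 — prev 1 → CONFLICT
7: bank 3 row 2 — prev 2 → HIT
8: bank 4 row 3 — prev 3 → HIT
9: bank 3 row 2 — prev 2 → HIT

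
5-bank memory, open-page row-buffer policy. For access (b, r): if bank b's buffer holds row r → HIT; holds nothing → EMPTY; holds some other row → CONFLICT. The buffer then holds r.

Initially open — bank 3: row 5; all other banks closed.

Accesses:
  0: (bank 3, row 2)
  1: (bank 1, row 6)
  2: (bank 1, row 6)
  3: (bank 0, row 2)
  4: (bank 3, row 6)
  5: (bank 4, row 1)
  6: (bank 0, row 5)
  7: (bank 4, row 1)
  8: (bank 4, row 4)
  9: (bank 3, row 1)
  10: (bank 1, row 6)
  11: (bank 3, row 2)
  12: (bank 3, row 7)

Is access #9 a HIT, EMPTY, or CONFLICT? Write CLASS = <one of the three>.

CLASS = CONFLICT

#0 (3,2) C  (was 5)
#1 (1,6) E
#2 (1,6) H  (was 6)
#3 (0,2) E
#4 (3,6) C  (was 2)
#5 (4,1) E
#6 (0,5) C  (was 2)
#7 (4,1) H  (was 1)
#8 (4,4) C  (was 1)
#9 (3,1) C  (was 6)
#10 (1,6) H  (was 6)
#11 (3,2) C  (was 1)
#12 (3,7) C  (was 2)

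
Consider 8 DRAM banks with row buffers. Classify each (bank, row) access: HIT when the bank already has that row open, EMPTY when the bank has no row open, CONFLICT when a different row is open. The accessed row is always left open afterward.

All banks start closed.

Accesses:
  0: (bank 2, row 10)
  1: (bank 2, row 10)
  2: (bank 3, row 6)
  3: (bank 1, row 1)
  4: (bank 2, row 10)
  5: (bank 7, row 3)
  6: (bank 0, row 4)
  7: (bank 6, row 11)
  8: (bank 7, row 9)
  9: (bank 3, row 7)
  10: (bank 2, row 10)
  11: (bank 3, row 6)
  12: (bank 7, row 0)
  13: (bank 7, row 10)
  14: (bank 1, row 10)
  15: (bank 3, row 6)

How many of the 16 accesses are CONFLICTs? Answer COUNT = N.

step 0: bank2 None->10 [EMPTY]
step 1: bank2 10->10 [HIT]
step 2: bank3 None->6 [EMPTY]
step 3: bank1 None->1 [EMPTY]
step 4: bank2 10->10 [HIT]
step 5: bank7 None->3 [EMPTY]
step 6: bank0 None->4 [EMPTY]
step 7: bank6 None->11 [EMPTY]
step 8: bank7 3->9 [CONFLICT]
step 9: bank3 6->7 [CONFLICT]
step 10: bank2 10->10 [HIT]
step 11: bank3 7->6 [CONFLICT]
step 12: bank7 9->0 [CONFLICT]
step 13: bank7 0->10 [CONFLICT]
step 14: bank1 1->10 [CONFLICT]
step 15: bank3 6->6 [HIT]

COUNT = 6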